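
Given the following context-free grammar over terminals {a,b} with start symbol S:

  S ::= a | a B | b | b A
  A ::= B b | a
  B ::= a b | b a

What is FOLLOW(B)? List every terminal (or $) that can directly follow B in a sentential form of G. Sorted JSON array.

Compute FIRST by fixpoint:
round 1:
  A via A→a: +{a}
  B via B→a b: +{a}
  B via B→b a: +{b}
  S via S→a: +{a}
  S via S→b: +{b}
  FIRST[S]={a,b}  FIRST[A]={a}  FIRST[B]={a,b}
round 2:
  A via A→B b: +{b}
  FIRST[S]={a,b}  FIRST[A]={a,b}  FIRST[B]={a,b}
round 3: done
  FIRST[S]={a,b}  FIRST[A]={a,b}  FIRST[B]={a,b}

FOLLOW iteration:
seed FOLLOW(S) with $
pass 1:
  A→B b: FOLLOW(B) ⊇ FIRST(b) = {b}; new: +{b}
  S→a B: FOLLOW(B) ⊇ FOLLOW(S) ⊇ {$}; new: +{$}
  S→b A: FOLLOW(A) ⊇ FOLLOW(S) ⊇ {$}; new: +{$}
  FOLLOW[S]={$}  FOLLOW[A]={$}  FOLLOW[B]={$,b}
pass 2: (stable)
  FOLLOW[S]={$}  FOLLOW[A]={$}  FOLLOW[B]={$,b}

FOLLOW(B) = ["$", "b"]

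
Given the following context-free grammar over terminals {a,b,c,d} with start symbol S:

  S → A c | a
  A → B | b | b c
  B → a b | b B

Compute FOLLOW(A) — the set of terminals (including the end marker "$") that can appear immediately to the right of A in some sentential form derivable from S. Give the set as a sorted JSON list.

FIRST iteration:
pass 1:
  A via A→b: +{b}
  B via B→a b: +{a}
  B via B→b B: +{b}
  S via S→A c: +{b}
  S via S→a: +{a}
  FIRST[S]={a,b}  FIRST[A]={b}  FIRST[B]={a,b}
pass 2:
  A via A→B: +{a}
  FIRST[S]={a,b}  FIRST[A]={a,b}  FIRST[B]={a,b}
pass 3: (stable)
  FIRST[S]={a,b}  FIRST[A]={a,b}  FIRST[B]={a,b}

FOLLOW sets:
FOLLOW(S) := {$}
[1]
  S→A c: FOLLOW(A) ⊇ FIRST(c) = {c}; new: +{c}
  S: {$}  A: {c}  B: {}
[2]
  A→B: FOLLOW(B) ⊇ FOLLOW(A) ⊇ {c}; new: +{c}
  S: {$}  A: {c}  B: {c}
[3] (no change)
  S: {$}  A: {c}  B: {c}

FOLLOW(A) = ["c"]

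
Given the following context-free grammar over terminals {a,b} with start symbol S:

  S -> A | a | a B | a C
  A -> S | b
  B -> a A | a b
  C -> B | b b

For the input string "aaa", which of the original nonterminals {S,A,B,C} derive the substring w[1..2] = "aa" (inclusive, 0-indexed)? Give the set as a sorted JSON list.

Convert to CNF:
  S -> T0 B | T0 C | a | b
  A -> T0 B | T0 C | a | b
  B -> T0 A | T0 T1
  C -> T0 A | T0 T1 | T1 T1
  T0 -> a
  T1 -> b

Fill CYK table bottom-up (cells [i..j] with 1 ≤ i ≤ j ≤ 2 only):
  [1..1]={A,S,T0}  "a"  orig:{A,S}
  [2..2]={A,S,T0}  "a"  orig:{A,S}
  [1..2]={B,C}  "aa"

Original NTs in T[1,2] deriving "aa": ["B", "C"]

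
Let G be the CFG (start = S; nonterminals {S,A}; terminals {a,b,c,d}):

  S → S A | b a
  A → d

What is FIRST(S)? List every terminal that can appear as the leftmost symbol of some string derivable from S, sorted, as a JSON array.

FIRST sets, iterate to fixpoint:
pass 1:
  A via A→d: +{d}
  S via S→b a: +{b}
  FIRST[S]={b}  FIRST[A]={d}
pass 2: done
  FIRST[S]={b}  FIRST[A]={d}

FIRST(S) = ["b"]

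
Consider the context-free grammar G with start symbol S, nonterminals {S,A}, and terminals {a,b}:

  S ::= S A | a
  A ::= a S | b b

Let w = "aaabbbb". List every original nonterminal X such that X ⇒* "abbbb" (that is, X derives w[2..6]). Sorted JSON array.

CNF form of G:
  S -> S A | a
  A -> T0 S | T1 T1
  T0 -> a
  T1 -> b

CYK table (by increasing span) (cells [i..j] with 2 ≤ i ≤ j ≤ 6 only):
  cell(2,2) a: {S,T0}  orig:{S}
  cell(3,3) b: {T1}  orig:{}
  cell(4,4) b: {T1}  orig:{}
  cell(5,5) b: {T1}  orig:{}
  cell(6,6) b: {T1}  orig:{}
  cell(2,3) ab: ∅
  cell(3,4) bb: {A}
  cell(4,5) bb: {A}
  cell(5,6) bb: {A}
  cell(2,4) abb: {S}
  cell(3,5) bbb: ∅
  cell(4,6) bbb: ∅
  cell(2,5) abbb: ∅
  cell(3,6) bbbb: ∅
  cell(2,6) abbbb: {S}

Original NTs in T[2,6] deriving "abbbb": ["S"]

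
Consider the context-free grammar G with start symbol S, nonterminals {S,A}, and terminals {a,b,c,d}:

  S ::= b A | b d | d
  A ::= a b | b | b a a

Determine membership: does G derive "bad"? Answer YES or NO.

CNF form of G:
  S -> T1 A | T1 T2 | d
  A -> T0 T1 | T1 X3 | b
  T0 -> a
  T1 -> b
  T2 -> d
  X3 -> T0 T0

CYK fill:
  cell(0,0) b: {A,T1}  orig:{A}
  cell(1,1) a: {T0}  orig:{}
  cell(2,2) d: {S,T2}  orig:{S}
  cell(0,1) ba: ∅
  cell(1,2) ad: ∅
  cell(0,2) bad: ∅

S ∉ T[0,2] ⇒ NO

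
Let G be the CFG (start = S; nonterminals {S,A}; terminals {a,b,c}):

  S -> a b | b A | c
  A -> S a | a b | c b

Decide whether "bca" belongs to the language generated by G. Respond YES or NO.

CNF form of G:
  S -> T0 T1 | T1 A | c
  A -> S T0 | T0 T1 | T2 T1
  T0 -> a
  T1 -> b
  T2 -> c

CYK fill:
  T[0,0] 'b' = {T1}  orig:{}
  T[1,1] 'c' = {S,T2}  orig:{S}
  T[2,2] 'a' = {T0}  orig:{}
  T[0,1] 'bc' = ∅
  T[1,2] 'ca' = {A}
  T[0,2] 'bca' = {S}

S ∈ T[0,2] ⇒ YES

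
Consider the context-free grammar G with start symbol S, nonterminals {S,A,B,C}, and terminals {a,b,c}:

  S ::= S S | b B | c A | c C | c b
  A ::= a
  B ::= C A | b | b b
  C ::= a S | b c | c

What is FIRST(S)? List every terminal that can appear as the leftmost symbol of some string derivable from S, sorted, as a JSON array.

FIRST iteration:
iter 1:
  A via A→a: +{a}
  B via B→b: +{b}
  C via C→a S: +{a}
  C via C→b c: +{b}
  C via C→c: +{c}
  S via S→b B: +{b}
  S via S→c A: +{c}
  S: {b,c}  A: {a}  B: {b}  C: {a,b,c}
iter 2:
  B via B→C A: +{a,c}
  S: {b,c}  A: {a}  B: {a,b,c}  C: {a,b,c}
iter 3: — fixpoint
  S: {b,c}  A: {a}  B: {a,b,c}  C: {a,b,c}

FIRST(S) = ["b", "c"]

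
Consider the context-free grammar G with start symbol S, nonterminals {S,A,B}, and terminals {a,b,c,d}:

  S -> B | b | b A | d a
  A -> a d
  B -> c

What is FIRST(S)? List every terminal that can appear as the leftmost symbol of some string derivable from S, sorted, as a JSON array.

FIRST sets, iterate to fixpoint:
round 1:
  A via A→a d: +{a}
  B via B→c: +{c}
  S via S→B: +{c}
  S via S→b: +{b}
  S via S→d a: +{d}
  FIRST(S)={b,c,d}  FIRST(A)={a}  FIRST(B)={c}
round 2: (stable)
  FIRST(S)={b,c,d}  FIRST(A)={a}  FIRST(B)={c}

FIRST(S) = ["b", "c", "d"]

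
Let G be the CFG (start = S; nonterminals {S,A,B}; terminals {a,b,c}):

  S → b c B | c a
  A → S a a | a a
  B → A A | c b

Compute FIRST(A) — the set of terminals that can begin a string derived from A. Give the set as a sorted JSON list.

Compute FIRST by fixpoint:
[1]
  A via A→a a: +{a}
  B via B→A A: +{a}
  B via B→c b: +{c}
  S via S→b c B: +{b}
  S via S→c a: +{c}
  S: {b,c}  A: {a}  B: {a,c}
[2]
  A via A→S a a: +{b,c}
  B via B→A A: +{b}
  S: {b,c}  A: {a,b,c}  B: {a,b,c}
[3] — fixpoint
  S: {b,c}  A: {a,b,c}  B: {a,b,c}

FIRST(A) = ["a", "b", "c"]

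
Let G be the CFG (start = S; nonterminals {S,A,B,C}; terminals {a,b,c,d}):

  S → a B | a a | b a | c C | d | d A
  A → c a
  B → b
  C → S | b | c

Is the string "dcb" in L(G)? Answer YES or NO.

Convert to CNF:
  S -> T0 C | T1 B | T1 T1 | T2 T1 | T3 A | d
  A -> T0 T1
  B -> b
  C -> T0 C | T1 B | T1 T1 | T2 T1 | T3 A | b | c | d
  T0 -> c
  T1 -> a
  T2 -> b
  T3 -> d

CYK fill:
  [0..0]={C,S,T3}  "d"  orig:{C,S}
  [1..1]={C,T0}  "c"  orig:{C}
  [2..2]={B,C,T2}  "b"  orig:{B,C}
  [0..1]=∅  "dc"
  [1..2]={C,S}  "cb"
  [0..2]=∅  "dcb"

S ∉ T[0,2] ⇒ NO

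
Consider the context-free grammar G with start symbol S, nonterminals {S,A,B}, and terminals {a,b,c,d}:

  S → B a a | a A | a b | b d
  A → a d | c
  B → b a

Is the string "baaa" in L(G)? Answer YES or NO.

CNF form of G:
  S -> B X3 | T0 A | T0 T2 | T2 T1
  A -> T0 T1 | c
  B -> T2 T0
  T0 -> a
  T1 -> d
  T2 -> b
  X3 -> T0 T0

Fill CYK table bottom-up:
  [0..0]={T2}  "b"  orig:{}
  [1..1]={T0}  "a"  orig:{}
  [2..2]={T0}  "a"  orig:{}
  [3..3]={T0}  "a"  orig:{}
  [0..1]={B}  "ba"
  [1..2]={X3}  "aa"  orig:{}
  [2..3]={X3}  "aa"  orig:{}
  [0..2]=∅  "baa"
  [1..3]=∅  "aaa"
  [0..3]={S}  "baaa"

S ∈ T[0,3] ⇒ YES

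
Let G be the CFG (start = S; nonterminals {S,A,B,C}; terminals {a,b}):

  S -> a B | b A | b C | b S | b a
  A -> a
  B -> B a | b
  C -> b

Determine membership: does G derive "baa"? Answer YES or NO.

CNF form of G:
  S -> T0 B | T1 A | T1 C | T1 S | T1 T0
  A -> a
  B -> B T0 | b
  C -> b
  T0 -> a
  T1 -> b

CYK fill:
  T[0,0] 'b' = {B,C,T1}  orig:{B,C}
  T[1,1] 'a' = {A,T0}  orig:{A}
  T[2,2] 'a' = {A,T0}  orig:{A}
  T[0,1] 'ba' = {B,S}
  T[1,2] 'aa' = ∅
  T[0,2] 'baa' = {B}

S ∉ T[0,2] ⇒ NO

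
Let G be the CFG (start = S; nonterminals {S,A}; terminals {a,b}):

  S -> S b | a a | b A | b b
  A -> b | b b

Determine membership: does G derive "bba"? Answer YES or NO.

Convert to CNF:
  S -> S T0 | T0 A | T0 T0 | T1 T1
  A -> T0 T0 | b
  T0 -> b
  T1 -> a

Fill CYK table bottom-up:
  T[0,0] 'b' = {A,T0}  orig:{A}
  T[1,1] 'b' = {A,T0}  orig:{A}
  T[2,2] 'a' = {T1}  orig:{}
  T[0,1] 'bb' = {A,S}
  T[1,2] 'ba' = ∅
  T[0,2] 'bba' = ∅

S ∉ T[0,2] ⇒ NO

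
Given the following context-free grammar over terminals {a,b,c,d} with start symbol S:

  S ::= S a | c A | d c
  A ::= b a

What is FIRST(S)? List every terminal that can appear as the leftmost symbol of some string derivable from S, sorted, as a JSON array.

FIRST sets, iterate to fixpoint:
iter 1:
  A via A→b a: +{b}
  S via S→c A: +{c}
  S via S→d c: +{d}
  FIRST[S]={c,d}  FIRST[A]={b}
iter 2: done
  FIRST[S]={c,d}  FIRST[A]={b}

FIRST(S) = ["c", "d"]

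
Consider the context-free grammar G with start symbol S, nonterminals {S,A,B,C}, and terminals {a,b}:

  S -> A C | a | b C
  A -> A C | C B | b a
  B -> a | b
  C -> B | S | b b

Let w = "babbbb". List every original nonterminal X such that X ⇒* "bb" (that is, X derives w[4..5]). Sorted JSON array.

Convert to CNF:
  S -> A C | T0 C | a
  A -> A C | C B | T0 T1
  B -> a | b
  C -> A C | T0 C | T0 T0 | a | b
  T0 -> b
  T1 -> a

CYK fill (cells [i..j] with 4 ≤ i ≤ j ≤ 5 only):
  cell(4,4) b: {B,C,T0}  orig:{B,C}
  cell(5,5) b: {B,C,T0}  orig:{B,C}
  cell(4,5) bb: {A,C,S}

Original NTs in T[4,5] deriving "bb": ["A", "C", "S"]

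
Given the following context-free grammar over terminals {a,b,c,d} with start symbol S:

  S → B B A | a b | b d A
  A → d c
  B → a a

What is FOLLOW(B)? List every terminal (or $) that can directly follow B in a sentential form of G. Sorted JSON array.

Compute FIRST by fixpoint:
[1]
  A via A→d c: +{d}
  B via B→a a: +{a}
  S via S→B B A: +{a}
  S via S→b d A: +{b}
  S: {a,b}  A: {d}  B: {a}
[2] done
  S: {a,b}  A: {d}  B: {a}

Compute FOLLOW by fixpoint:
seed FOLLOW(S) with $
[1]
  S→B B A: FOLLOW(B) ⊇ FIRST(B) = {a}; new: +{a}
  S→B B A: FOLLOW(B) ⊇ FIRST(A) = {d}; new: +{d}
  S→B B A: FOLLOW(A) ⊇ FOLLOW(S) ⊇ {$}; new: +{$}
  FOLLOW(S)={$}  FOLLOW(A)={$}  FOLLOW(B)={a,d}
[2] — fixpoint
  FOLLOW(S)={$}  FOLLOW(A)={$}  FOLLOW(B)={a,d}

FOLLOW(B) = ["a", "d"]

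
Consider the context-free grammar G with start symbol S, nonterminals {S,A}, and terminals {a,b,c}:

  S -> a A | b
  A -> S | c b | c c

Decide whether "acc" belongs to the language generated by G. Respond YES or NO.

CNF form of G:
  S -> T0 A | b
  A -> T0 A | T1 T1 | T1 T2 | b
  T0 -> a
  T1 -> c
  T2 -> b

Fill CYK table bottom-up:
  [0..0]={T0}  "a"  orig:{}
  [1..1]={T1}  "c"  orig:{}
  [2..2]={T1}  "c"  orig:{}
  [0..1]=∅  "ac"
  [1..2]={A}  "cc"
  [0..2]={A,S}  "acc"

S ∈ T[0,2] ⇒ YES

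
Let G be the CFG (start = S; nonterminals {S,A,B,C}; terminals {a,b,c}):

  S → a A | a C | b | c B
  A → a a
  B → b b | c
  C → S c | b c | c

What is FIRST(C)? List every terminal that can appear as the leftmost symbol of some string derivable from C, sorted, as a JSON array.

Compute FIRST by fixpoint:
round 1:
  A via A→a a: +{a}
  B via B→b b: +{b}
  B via B→c: +{c}
  C via C→b c: +{b}
  C via C→c: +{c}
  S via S→a A: +{a}
  S via S→b: +{b}
  S via S→c B: +{c}
  S: {a,b,c}  A: {a}  B: {b,c}  C: {b,c}
round 2:
  C via C→S c: +{a}
  S: {a,b,c}  A: {a}  B: {b,c}  C: {a,b,c}
round 3: (stable)
  S: {a,b,c}  A: {a}  B: {b,c}  C: {a,b,c}

FIRST(C) = ["a", "b", "c"]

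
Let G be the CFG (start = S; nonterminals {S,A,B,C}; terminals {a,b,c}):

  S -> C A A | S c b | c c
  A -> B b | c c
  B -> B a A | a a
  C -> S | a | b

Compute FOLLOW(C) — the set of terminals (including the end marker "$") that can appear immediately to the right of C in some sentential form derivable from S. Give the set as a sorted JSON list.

FIRST iteration:
pass 1:
  A via A→c c: +{c}
  B via B→a a: +{a}
  C via C→a: +{a}
  C via C→b: +{b}
  S via S→C A A: +{a,b}
  S via S→c c: +{c}
  FIRST[S]={a,b,c}  FIRST[A]={c}  FIRST[B]={a}  FIRST[C]={a,b}
pass 2:
  A via A→B b: +{a}
  C via C→S: +{c}
  FIRST[S]={a,b,c}  FIRST[A]={a,c}  FIRST[B]={a}  FIRST[C]={a,b,c}
pass 3: — fixpoint
  FIRST[S]={a,b,c}  FIRST[A]={a,c}  FIRST[B]={a}  FIRST[C]={a,b,c}

Compute FOLLOW by fixpoint:
FOLLOW(S) := {$}
round 1:
  A→B b: FOLLOW(B) ⊇ FIRST(b) = {b}; new: +{b}
  B→B a A: FOLLOW(B) ⊇ FIRST(a) = {a}; new: +{a}
  B→B a A: FOLLOW(A) ⊇ FOLLOW(B) ⊇ {a,b}; new: +{a,b}
  S→C A A: FOLLOW(C) ⊇ FIRST(A) = {a,c}; new: +{a,c}
  S→C A A: FOLLOW(A) ⊇ FIRST(A) = {a,c}; new: +{c}
  S→C A A: FOLLOW(A) ⊇ FOLLOW(S) ⊇ {$}; new: +{$}
  S→S c b: FOLLOW(S) ⊇ FIRST(c) = {c}; new: +{c}
  FOLLOW(S)={$,c}  FOLLOW(A)={$,a,b,c}  FOLLOW(B)={a,b}  FOLLOW(C)={a,c}
round 2:
  C→S: FOLLOW(S) ⊇ FOLLOW(C) ⊇ {a,c}; new: +{a}
  FOLLOW(S)={$,a,c}  FOLLOW(A)={$,a,b,c}  FOLLOW(B)={a,b}  FOLLOW(C)={a,c}
round 3: — fixpoint
  FOLLOW(S)={$,a,c}  FOLLOW(A)={$,a,b,c}  FOLLOW(B)={a,b}  FOLLOW(C)={a,c}

FOLLOW(C) = ["a", "c"]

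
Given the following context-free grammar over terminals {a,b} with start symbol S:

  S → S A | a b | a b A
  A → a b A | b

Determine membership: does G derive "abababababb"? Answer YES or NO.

Convert to CNF:
  S -> S A | T0 T1 | T0 X3
  A -> T0 X2 | b
  T0 -> a
  T1 -> b
  X2 -> T1 A
  X3 -> T1 A

Fill CYK table bottom-up:
  cell(0,0) a: {T0}  orig:{}
  cell(1,1) b: {A,T1}  orig:{A}
  cell(2,2) a: {T0}  orig:{}
  cell(3,3) b: {A,T1}  orig:{A}
  cell(4,4) a: {T0}  orig:{}
  cell(5,5) b: {A,T1}  orig:{A}
  cell(6,6) a: {T0}  orig:{}
  cell(7,7) b: {A,T1}  orig:{A}
  cell(8,8) a: {T0}  orig:{}
  cell(9,9) b: {A,T1}  orig:{A}
  cell(10,10) b: {A,T1}  orig:{A}
  cell(0,1) ab: {S}
  cell(1,2) ba: ∅
  cell(2,3) ab: {S}
  cell(3,4) ba: ∅
  cell(4,5) ab: {S}
  cell(5,6) ba: ∅
  cell(6,7) ab: {S}
  cell(7,8) ba: ∅
  cell(8,9) ab: {S}
  cell(9,10) bb: {X2,X3}  orig:{}
  cell(0,2) aba: ∅
  cell(1,3) bab: ∅
  cell(2,4) aba: ∅
  cell(3,5) bab: ∅
  cell(4,6) aba: ∅
  cell(5,7) bab: ∅
  cell(6,8) aba: ∅
  cell(7,9) bab: ∅
  cell(8,10) abb: {A,S}
  cell(0,3) abab: ∅
  cell(1,4) baba: ∅
  cell(2,5) abab: ∅
  cell(3,6) baba: ∅
  cell(4,7) abab: ∅
  cell(5,8) baba: ∅
  cell(6,9) abab: ∅
  cell(7,10) babb: {X2,X3}  orig:{}
  cell(0,4) ababa: ∅
  cell(1,5) babab: ∅
  cell(2,6) ababa: ∅
  cell(3,7) babab: ∅
  cell(4,8) ababa: ∅
  cell(5,9) babab: ∅
  cell(6,10) ababb: {A,S}
  cell(0,5) ababab: ∅
  cell(1,6) bababa: ∅
  cell(2,7) ababab: ∅
  cell(3,8) bababa: ∅
  cell(4,9) ababab: ∅
  cell(5,10) bababb: {X2,X3}  orig:{}
  cell(0,6) abababa: ∅
  cell(1,7) bababab: ∅
  cell(2,8) abababa: ∅
  cell(3,9) bababab: ∅
  cell(4,10) abababb: {A,S}
  cell(0,7) abababab: ∅
  cell(1,8) babababa: ∅
  cell(2,9) abababab: ∅
  cell(3,10) babababb: {X2,X3}  orig:{}
  cell(0,8) ababababa: ∅
  cell(1,9) babababab: ∅
  cell(2,10) ababababb: {A,S}
  cell(0,9) ababababab: ∅
  cell(1,10) bababababb: {X2,X3}  orig:{}
  cell(0,10) abababababb: {A,S}

S ∈ T[0,10] ⇒ YES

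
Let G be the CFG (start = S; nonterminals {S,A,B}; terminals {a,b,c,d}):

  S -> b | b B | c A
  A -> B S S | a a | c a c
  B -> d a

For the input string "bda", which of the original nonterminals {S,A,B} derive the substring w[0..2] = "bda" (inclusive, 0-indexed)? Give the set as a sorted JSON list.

CNF form of G:
  S -> T1 A | T3 B | b
  A -> B X4 | T0 T0 | T1 X5
  B -> T2 T0
  T0 -> a
  T1 -> c
  T2 -> d
  T3 -> b
  X4 -> S S
  X5 -> T0 T1

CYK fill — only the sub-triangle for w[0..2]:
  T[0,0] 'b' = {S,T3}  orig:{S}
  T[1,1] 'd' = {T2}  orig:{}
  T[2,2] 'a' = {T0}  orig:{}
  T[0,1] 'bd' = ∅
  T[1,2] 'da' = {B}
  T[0,2] 'bda' = {S}

Original NTs in T[0,2] deriving "bda": ["S"]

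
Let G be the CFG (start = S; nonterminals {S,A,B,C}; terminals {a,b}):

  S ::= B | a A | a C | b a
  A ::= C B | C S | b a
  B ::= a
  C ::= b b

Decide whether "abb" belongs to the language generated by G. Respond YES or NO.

Convert to CNF:
  S -> T0 T1 | T1 A | T1 C | a
  A -> C B | C S | T0 T1
  B -> a
  C -> T0 T0
  T0 -> b
  T1 -> a

CYK table (by increasing span):
  cell(0,0) a: {B,S,T1}  orig:{B,S}
  cell(1,1) b: {T0}  orig:{}
  cell(2,2) b: {T0}  orig:{}
  cell(0,1) ab: ∅
  cell(1,2) bb: {C}
  cell(0,2) abb: {S}

S ∈ T[0,2] ⇒ YES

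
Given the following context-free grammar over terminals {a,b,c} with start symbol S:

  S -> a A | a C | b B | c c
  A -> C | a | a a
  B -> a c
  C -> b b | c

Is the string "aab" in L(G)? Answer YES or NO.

CNF form of G:
  S -> T0 A | T0 C | T1 B | T2 T2
  A -> T0 T0 | T1 T1 | a | c
  B -> T0 T2
  C -> T1 T1 | c
  T0 -> a
  T1 -> b
  T2 -> c

CYK fill:
  [0..0]={A,T0}  "a"  orig:{A}
  [1..1]={A,T0}  "a"  orig:{A}
  [2..2]={T1}  "b"  orig:{}
  [0..1]={A,S}  "aa"
  [1..2]=∅  "ab"
  [0..2]=∅  "aab"

S ∉ T[0,2] ⇒ NO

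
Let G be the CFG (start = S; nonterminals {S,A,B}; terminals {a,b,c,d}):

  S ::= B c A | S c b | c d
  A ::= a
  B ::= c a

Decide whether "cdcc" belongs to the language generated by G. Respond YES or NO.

CNF form of G:
  S -> B X4 | S X5 | T0 T3
  A -> a
  B -> T0 T1
  T0 -> c
  T1 -> a
  T2 -> b
  T3 -> d
  X4 -> T0 A
  X5 -> T0 T2

CYK table (by increasing span):
  cell(0,0) c: {T0}  orig:{}
  cell(1,1) d: {T3}  orig:{}
  cell(2,2) c: {T0}  orig:{}
  cell(3,3) c: {T0}  orig:{}
  cell(0,1) cd: {S}
  cell(1,2) dc: ∅
  cell(2,3) cc: ∅
  cell(0,2) cdc: ∅
  cell(1,3) dcc: ∅
  cell(0,3) cdcc: ∅

S ∉ T[0,3] ⇒ NO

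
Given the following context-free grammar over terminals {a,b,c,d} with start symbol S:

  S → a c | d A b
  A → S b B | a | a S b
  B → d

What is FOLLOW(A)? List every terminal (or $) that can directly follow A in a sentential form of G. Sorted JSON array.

FIRST iteration:
[1]
  A via A→a: +{a}
  B via B→d: +{d}
  S via S→a c: +{a}
  S via S→d A b: +{d}
  FIRST[S]={a,d}  FIRST[A]={a}  FIRST[B]={d}
[2]
  A via A→S b B: +{d}
  FIRST[S]={a,d}  FIRST[A]={a,d}  FIRST[B]={d}
[3] done
  FIRST[S]={a,d}  FIRST[A]={a,d}  FIRST[B]={d}

FOLLOW sets:
initialize: $ ∈ FOLLOW(S)
round 1:
  A→S b B: FOLLOW(S) ⊇ FIRST(b) = {b}; new: +{b}
  S→d A b: FOLLOW(A) ⊇ FIRST(b) = {b}; new: +{b}
  FOLLOW[S]={$,b}  FOLLOW[A]={b}  FOLLOW[B]={}
round 2:
  A→S b B: FOLLOW(B) ⊇ FOLLOW(A) ⊇ {b}; new: +{b}
  FOLLOW[S]={$,b}  FOLLOW[A]={b}  FOLLOW[B]={b}
round 3: (stable)
  FOLLOW[S]={$,b}  FOLLOW[A]={b}  FOLLOW[B]={b}

FOLLOW(A) = ["b"]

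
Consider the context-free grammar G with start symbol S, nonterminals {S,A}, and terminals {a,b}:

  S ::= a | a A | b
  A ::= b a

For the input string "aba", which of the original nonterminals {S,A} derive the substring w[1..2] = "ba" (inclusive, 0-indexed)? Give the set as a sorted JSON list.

CNF form of G:
  S -> T1 A | a | b
  A -> T0 T1
  T0 -> b
  T1 -> a

Fill CYK table bottom-up — only the sub-triangle for w[1..2]:
  T[1,1] 'b' = {S,T0}  orig:{S}
  T[2,2] 'a' = {S,T1}  orig:{S}
  T[1,2] 'ba' = {A}

Original NTs in T[1,2] deriving "ba": ["A"]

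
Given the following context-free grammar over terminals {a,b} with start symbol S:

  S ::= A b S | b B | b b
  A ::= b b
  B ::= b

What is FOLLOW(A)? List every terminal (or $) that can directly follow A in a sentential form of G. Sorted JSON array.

FIRST sets, iterate to fixpoint:
pass 1:
  A via A→b b: +{b}
  B via B→b: +{b}
  S via S→A b S: +{b}
  FIRST(S)={b}  FIRST(A)={b}  FIRST(B)={b}
pass 2: done
  FIRST(S)={b}  FIRST(A)={b}  FIRST(B)={b}

Compute FOLLOW by fixpoint:
FOLLOW(S) := {$}
round 1:
  S→A b S: FOLLOW(A) ⊇ FIRST(b) = {b}; new: +{b}
  S→b B: FOLLOW(B) ⊇ FOLLOW(S) ⊇ {$}; new: +{$}
  S: {$}  A: {b}  B: {$}
round 2: (stable)
  S: {$}  A: {b}  B: {$}

FOLLOW(A) = ["b"]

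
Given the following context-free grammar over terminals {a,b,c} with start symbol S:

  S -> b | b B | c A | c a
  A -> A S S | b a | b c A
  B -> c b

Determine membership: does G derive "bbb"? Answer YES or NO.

CNF form of G:
  S -> T0 B | T2 A | T2 T1 | b
  A -> A X3 | T0 T1 | T0 X4
  B -> T2 T0
  T0 -> b
  T1 -> a
  T2 -> c
  X3 -> S S
  X4 -> T2 A

CYK fill:
  T[0,0] 'b' = {S,T0}  orig:{S}
  T[1,1] 'b' = {S,T0}  orig:{S}
  T[2,2] 'b' = {S,T0}  orig:{S}
  T[0,1] 'bb' = {X3}  orig:{}
  T[1,2] 'bb' = {X3}  orig:{}
  T[0,2] 'bbb' = ∅

S ∉ T[0,2] ⇒ NO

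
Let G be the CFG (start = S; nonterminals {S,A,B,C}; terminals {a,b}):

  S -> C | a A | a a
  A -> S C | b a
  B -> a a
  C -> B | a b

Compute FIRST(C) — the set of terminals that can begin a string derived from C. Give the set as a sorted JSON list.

Compute FIRST by fixpoint:
pass 1:
  A via A→b a: +{b}
  B via B→a a: +{a}
  C via C→B: +{a}
  S via S→C: +{a}
  S: {a}  A: {b}  B: {a}  C: {a}
pass 2:
  A via A→S C: +{a}
  S: {a}  A: {a,b}  B: {a}  C: {a}
pass 3: done
  S: {a}  A: {a,b}  B: {a}  C: {a}

FIRST(C) = ["a"]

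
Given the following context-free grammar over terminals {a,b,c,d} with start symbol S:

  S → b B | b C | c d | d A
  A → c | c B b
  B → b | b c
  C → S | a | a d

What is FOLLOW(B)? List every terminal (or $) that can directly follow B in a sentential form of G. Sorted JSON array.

FIRST iteration:
round 1:
  A via A→c: +{c}
  B via B→b: +{b}
  C via C→a: +{a}
  S via S→b B: +{b}
  S via S→c d: +{c}
  S via S→d A: +{d}
  S: {b,c,d}  A: {c}  B: {b}  C: {a}
round 2:
  C via C→S: +{b,c,d}
  S: {b,c,d}  A: {c}  B: {b}  C: {a,b,c,d}
round 3: done
  S: {b,c,d}  A: {c}  B: {b}  C: {a,b,c,d}

FOLLOW sets:
FOLLOW(S) := {$}
pass 1:
  A→c B b: FOLLOW(B) ⊇ FIRST(b) = {b}; new: +{b}
  S→b B: FOLLOW(B) ⊇ FOLLOW(S) ⊇ {$}; new: +{$}
  S→b C: FOLLOW(C) ⊇ FOLLOW(S) ⊇ {$}; new: +{$}
  S→d A: FOLLOW(A) ⊇ FOLLOW(S) ⊇ {$}; new: +{$}
  S: {$}  A: {$}  B: {$,b}  C: {$}
pass 2: done
  S: {$}  A: {$}  B: {$,b}  C: {$}

FOLLOW(B) = ["$", "b"]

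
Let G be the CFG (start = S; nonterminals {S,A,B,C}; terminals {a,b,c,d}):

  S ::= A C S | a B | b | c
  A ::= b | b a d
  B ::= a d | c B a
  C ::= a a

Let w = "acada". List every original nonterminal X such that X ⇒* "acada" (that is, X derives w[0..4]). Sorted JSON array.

Convert to CNF:
  S -> A X6 | T1 B | b | c
  A -> T0 X4 | b
  B -> T1 T2 | T3 X5
  C -> T1 T1
  T0 -> b
  T1 -> a
  T2 -> d
  T3 -> c
  X4 -> T1 T2
  X5 -> B T1
  X6 -> C S

Fill CYK table bottom-up (cells [i..j] with 0 ≤ i ≤ j ≤ 4 only):
  T[0,0] 'a' = {T1}  orig:{}
  T[1,1] 'c' = {S,T3}  orig:{S}
  T[2,2] 'a' = {T1}  orig:{}
  T[3,3] 'd' = {T2}  orig:{}
  T[4,4] 'a' = {T1}  orig:{}
  T[0,1] 'ac' = ∅
  T[1,2] 'ca' = ∅
  T[2,3] 'ad' = {B,X4}  orig:{B}
  T[3,4] 'da' = ∅
  T[0,2] 'aca' = ∅
  T[1,3] 'cad' = ∅
  T[2,4] 'ada' = {X5}  orig:{}
  T[0,3] 'acad' = ∅
  T[1,4] 'cada' = {B}
  T[0,4] 'acada' = {S}

Original NTs in T[0,4] deriving "acada": ["S"]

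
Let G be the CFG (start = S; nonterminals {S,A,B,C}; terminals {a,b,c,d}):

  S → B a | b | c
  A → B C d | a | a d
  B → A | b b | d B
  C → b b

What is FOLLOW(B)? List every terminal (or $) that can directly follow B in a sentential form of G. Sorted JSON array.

FIRST sets, iterate to fixpoint:
[1]
  A via A→a: +{a}
  B via B→A: +{a}
  B via B→b b: +{b}
  B via B→d B: +{d}
  C via C→b b: +{b}
  S via S→B a: +{a,b,d}
  S via S→c: +{c}
  FIRST(S)={a,b,c,d}  FIRST(A)={a}  FIRST(B)={a,b,d}  FIRST(C)={b}
[2]
  A via A→B C d: +{b,d}
  FIRST(S)={a,b,c,d}  FIRST(A)={a,b,d}  FIRST(B)={a,b,d}  FIRST(C)={b}
[3] (no change)
  FIRST(S)={a,b,c,d}  FIRST(A)={a,b,d}  FIRST(B)={a,b,d}  FIRST(C)={b}

Compute FOLLOW by fixpoint:
initialize: $ ∈ FOLLOW(S)
round 1:
  A→B C d: FOLLOW(B) ⊇ FIRST(C) = {b}; new: +{b}
  A→B C d: FOLLOW(C) ⊇ FIRST(d) = {d}; new: +{d}
  B→A: FOLLOW(A) ⊇ FOLLOW(B) ⊇ {b}; new: +{b}
  S→B a: FOLLOW(B) ⊇ FIRST(a) = {a}; new: +{a}
  S: {$}  A: {b}  B: {a,b}  C: {d}
round 2:
  B→A: FOLLOW(A) ⊇ FOLLOW(B) ⊇ {a,b}; new: +{a}
  S: {$}  A: {a,b}  B: {a,b}  C: {d}
round 3: (stable)
  S: {$}  A: {a,b}  B: {a,b}  C: {d}

FOLLOW(B) = ["a", "b"]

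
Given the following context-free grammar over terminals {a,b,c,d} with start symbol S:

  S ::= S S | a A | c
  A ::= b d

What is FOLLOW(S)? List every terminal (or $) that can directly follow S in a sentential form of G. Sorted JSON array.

Compute FIRST by fixpoint:
[1]
  A via A→b d: +{b}
  S via S→a A: +{a}
  S via S→c: +{c}
  FIRST(S)={a,c}  FIRST(A)={b}
[2] — fixpoint
  FIRST(S)={a,c}  FIRST(A)={b}

FOLLOW sets:
initialize: $ ∈ FOLLOW(S)
[1]
  S→S S: FOLLOW(S) ⊇ FIRST(S) = {a,c}; new: +{a,c}
  S→a A: FOLLOW(A) ⊇ FOLLOW(S) ⊇ {$,a,c}; new: +{$,a,c}
  FOLLOW(S)={$,a,c}  FOLLOW(A)={$,a,c}
[2] (no change)
  FOLLOW(S)={$,a,c}  FOLLOW(A)={$,a,c}

FOLLOW(S) = ["$", "a", "c"]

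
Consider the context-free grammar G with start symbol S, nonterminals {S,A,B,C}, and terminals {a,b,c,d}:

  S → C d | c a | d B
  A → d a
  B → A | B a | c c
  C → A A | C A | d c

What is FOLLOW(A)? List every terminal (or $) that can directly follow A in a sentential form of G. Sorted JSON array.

FIRST iteration:
pass 1:
  A via A→d a: +{d}
  B via B→A: +{d}
  B via B→c c: +{c}
  C via C→A A: +{d}
  S via S→C d: +{d}
  S via S→c a: +{c}
  FIRST[S]={c,d}  FIRST[A]={d}  FIRST[B]={c,d}  FIRST[C]={d}
pass 2: — fixpoint
  FIRST[S]={c,d}  FIRST[A]={d}  FIRST[B]={c,d}  FIRST[C]={d}

FOLLOW sets:
initialize: $ ∈ FOLLOW(S)
iter 1:
  B→B a: FOLLOW(B) ⊇ FIRST(a) = {a}; new: +{a}
  C→A A: FOLLOW(A) ⊇ FIRST(A) = {d}; new: +{d}
  C→C A: FOLLOW(C) ⊇ FIRST(A) = {d}; new: +{d}
  S→d B: FOLLOW(B) ⊇ FOLLOW(S) ⊇ {$}; new: +{$}
  FOLLOW(S)={$}  FOLLOW(A)={d}  FOLLOW(B)={$,a}  FOLLOW(C)={d}
iter 2:
  B→A: FOLLOW(A) ⊇ FOLLOW(B) ⊇ {$,a}; new: +{$,a}
  FOLLOW(S)={$}  FOLLOW(A)={$,a,d}  FOLLOW(B)={$,a}  FOLLOW(C)={d}
iter 3: (no change)
  FOLLOW(S)={$}  FOLLOW(A)={$,a,d}  FOLLOW(B)={$,a}  FOLLOW(C)={d}

FOLLOW(A) = ["$", "a", "d"]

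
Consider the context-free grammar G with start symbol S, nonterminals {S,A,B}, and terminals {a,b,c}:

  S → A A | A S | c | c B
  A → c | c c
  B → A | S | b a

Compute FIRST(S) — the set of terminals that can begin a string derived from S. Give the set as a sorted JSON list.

FIRST sets, iterate to fixpoint:
[1]
  A via A→c: +{c}
  B via B→A: +{c}
  B via B→b a: +{b}
  S via S→A A: +{c}
  S: {c}  A: {c}  B: {b,c}
[2] (no change)
  S: {c}  A: {c}  B: {b,c}

FIRST(S) = ["c"]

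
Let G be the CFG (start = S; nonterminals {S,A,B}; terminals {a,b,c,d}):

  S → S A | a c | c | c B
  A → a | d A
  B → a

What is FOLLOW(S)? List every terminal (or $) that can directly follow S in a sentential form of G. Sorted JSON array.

FIRST sets, iterate to fixpoint:
[1]
  A via A→a: +{a}
  A via A→d A: +{d}
  B via B→a: +{a}
  S via S→a c: +{a}
  S via S→c: +{c}
  FIRST[S]={a,c}  FIRST[A]={a,d}  FIRST[B]={a}
[2] done
  FIRST[S]={a,c}  FIRST[A]={a,d}  FIRST[B]={a}

Compute FOLLOW by fixpoint:
FOLLOW(S) := {$}
round 1:
  S→S A: FOLLOW(S) ⊇ FIRST(A) = {a,d}; new: +{a,d}
  S→S A: FOLLOW(A) ⊇ FOLLOW(S) ⊇ {$,a,d}; new: +{$,a,d}
  S→c B: FOLLOW(B) ⊇ FOLLOW(S) ⊇ {$,a,d}; new: +{$,a,d}
  FOLLOW(S)={$,a,d}  FOLLOW(A)={$,a,d}  FOLLOW(B)={$,a,d}
round 2: — fixpoint
  FOLLOW(S)={$,a,d}  FOLLOW(A)={$,a,d}  FOLLOW(B)={$,a,d}

FOLLOW(S) = ["$", "a", "d"]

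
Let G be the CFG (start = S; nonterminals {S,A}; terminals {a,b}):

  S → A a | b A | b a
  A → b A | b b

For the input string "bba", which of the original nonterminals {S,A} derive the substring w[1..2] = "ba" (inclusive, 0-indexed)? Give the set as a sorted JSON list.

Convert to CNF:
  S -> A T1 | T0 A | T0 T1
  A -> T0 A | T0 T0
  T0 -> b
  T1 -> a

Fill CYK table bottom-up (cells [i..j] with 1 ≤ i ≤ j ≤ 2 only):
  T[1,1] 'b' = {T0}  orig:{}
  T[2,2] 'a' = {T1}  orig:{}
  T[1,2] 'ba' = {S}

Original NTs in T[1,2] deriving "ba": ["S"]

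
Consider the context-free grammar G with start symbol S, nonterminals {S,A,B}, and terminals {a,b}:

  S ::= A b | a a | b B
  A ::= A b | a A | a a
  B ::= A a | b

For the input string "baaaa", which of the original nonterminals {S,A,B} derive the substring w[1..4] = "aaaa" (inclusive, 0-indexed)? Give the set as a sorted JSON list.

CNF form of G:
  S -> A T0 | T0 B | T1 T1
  A -> A T0 | T1 A | T1 T1
  B -> A T1 | b
  T0 -> b
  T1 -> a

Fill CYK table bottom-up — only the sub-triangle for w[1..4]:
  cell(1,1) a: {T1}  orig:{}
  cell(2,2) a: {T1}  orig:{}
  cell(3,3) a: {T1}  orig:{}
  cell(4,4) a: {T1}  orig:{}
  cell(1,2) aa: {A,S}
  cell(2,3) aa: {A,S}
  cell(3,4) aa: {A,S}
  cell(1,3) aaa: {A,B}
  cell(2,4) aaa: {A,B}
  cell(1,4) aaaa: {A,B}

Original NTs in T[1,4] deriving "aaaa": ["A", "B"]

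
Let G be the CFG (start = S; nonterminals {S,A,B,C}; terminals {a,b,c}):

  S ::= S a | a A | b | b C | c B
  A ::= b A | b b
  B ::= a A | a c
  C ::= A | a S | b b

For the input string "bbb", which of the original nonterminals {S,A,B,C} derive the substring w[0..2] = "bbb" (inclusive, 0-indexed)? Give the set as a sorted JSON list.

CNF form of G:
  S -> S T1 | T0 C | T1 A | T2 B | b
  A -> T0 A | T0 T0
  B -> T1 A | T1 T2
  C -> T0 A | T0 T0 | T1 S
  T0 -> b
  T1 -> a
  T2 -> c

Fill CYK table bottom-up, restricted to cells inside w[0..2]:
  cell(0,0) b: {S,T0}  orig:{S}
  cell(1,1) b: {S,T0}  orig:{S}
  cell(2,2) b: {S,T0}  orig:{S}
  cell(0,1) bb: {A,C}
  cell(1,2) bb: {A,C}
  cell(0,2) bbb: {A,C,S}

Original NTs in T[0,2] deriving "bbb": ["A", "C", "S"]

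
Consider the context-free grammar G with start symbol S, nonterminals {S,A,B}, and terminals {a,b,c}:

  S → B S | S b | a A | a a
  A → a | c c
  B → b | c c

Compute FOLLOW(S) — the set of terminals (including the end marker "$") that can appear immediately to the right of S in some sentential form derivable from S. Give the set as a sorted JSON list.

Compute FIRST by fixpoint:
round 1:
  A via A→a: +{a}
  A via A→c c: +{c}
  B via B→b: +{b}
  B via B→c c: +{c}
  S via S→B S: +{b,c}
  S via S→a A: +{a}
  FIRST[S]={a,b,c}  FIRST[A]={a,c}  FIRST[B]={b,c}
round 2: (stable)
  FIRST[S]={a,b,c}  FIRST[A]={a,c}  FIRST[B]={b,c}

Compute FOLLOW by fixpoint:
seed FOLLOW(S) with $
round 1:
  S→B S: FOLLOW(B) ⊇ FIRST(S) = {a,b,c}; new: +{a,b,c}
  S→S b: FOLLOW(S) ⊇ FIRST(b) = {b}; new: +{b}
  S→a A: FOLLOW(A) ⊇ FOLLOW(S) ⊇ {$,b}; new: +{$,b}
  S: {$,b}  A: {$,b}  B: {a,b,c}
round 2: done
  S: {$,b}  A: {$,b}  B: {a,b,c}

FOLLOW(S) = ["$", "b"]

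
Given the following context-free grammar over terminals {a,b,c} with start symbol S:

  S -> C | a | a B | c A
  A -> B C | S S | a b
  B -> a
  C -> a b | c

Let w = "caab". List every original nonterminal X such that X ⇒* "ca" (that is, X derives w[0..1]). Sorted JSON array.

Convert to CNF:
  S -> T0 B | T0 T1 | T2 A | a | c
  A -> B C | S S | T0 T1
  B -> a
  C -> T0 T1 | c
  T0 -> a
  T1 -> b
  T2 -> c

Fill CYK table bottom-up (cells [i..j] with 0 ≤ i ≤ j ≤ 1 only):
  cell(0,0) c: {C,S,T2}  orig:{C,S}
  cell(1,1) a: {B,S,T0}  orig:{B,S}
  cell(0,1) ca: {A}

Original NTs in T[0,1] deriving "ca": ["A"]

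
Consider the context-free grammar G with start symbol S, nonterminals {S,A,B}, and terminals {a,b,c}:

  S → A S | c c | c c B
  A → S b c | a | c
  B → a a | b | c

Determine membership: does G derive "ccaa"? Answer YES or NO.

CNF form of G:
  S -> A S | T1 T1 | T1 X4
  A -> S X3 | a | c
  B -> T2 T2 | b | c
  T0 -> b
  T1 -> c
  T2 -> a
  X3 -> T0 T1
  X4 -> T1 B

Fill CYK table bottom-up:
  T[0,0] 'c' = {A,B,T1}  orig:{A,B}
  T[1,1] 'c' = {A,B,T1}  orig:{A,B}
  T[2,2] 'a' = {A,T2}  orig:{A}
  T[3,3] 'a' = {A,T2}  orig:{A}
  T[0,1] 'cc' = {S,X4}  orig:{S}
  T[1,2] 'ca' = ∅
  T[2,3] 'aa' = {B}
  T[0,2] 'cca' = ∅
  T[1,3] 'caa' = {X4}  orig:{}
  T[0,3] 'ccaa' = {S}

S ∈ T[0,3] ⇒ YES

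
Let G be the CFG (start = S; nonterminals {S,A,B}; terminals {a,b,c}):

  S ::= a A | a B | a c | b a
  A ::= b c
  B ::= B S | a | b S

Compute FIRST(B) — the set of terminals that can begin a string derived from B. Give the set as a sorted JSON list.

Compute FIRST by fixpoint:
[1]
  A via A→b c: +{b}
  B via B→a: +{a}
  B via B→b S: +{b}
  S via S→a A: +{a}
  S via S→b a: +{b}
  FIRST(S)={a,b}  FIRST(A)={b}  FIRST(B)={a,b}
[2] — fixpoint
  FIRST(S)={a,b}  FIRST(A)={b}  FIRST(B)={a,b}

FIRST(B) = ["a", "b"]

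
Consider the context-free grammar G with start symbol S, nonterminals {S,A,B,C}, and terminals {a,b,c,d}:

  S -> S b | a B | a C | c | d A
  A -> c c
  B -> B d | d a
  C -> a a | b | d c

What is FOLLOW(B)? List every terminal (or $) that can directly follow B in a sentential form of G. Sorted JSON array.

FIRST sets, iterate to fixpoint:
pass 1:
  A via A→c c: +{c}
  B via B→d a: +{d}
  C via C→a a: +{a}
  C via C→b: +{b}
  C via C→d c: +{d}
  S via S→a B: +{a}
  S via S→c: +{c}
  S via S→d A: +{d}
  S: {a,c,d}  A: {c}  B: {d}  C: {a,b,d}
pass 2: (stable)
  S: {a,c,d}  A: {c}  B: {d}  C: {a,b,d}

FOLLOW iteration:
initialize: $ ∈ FOLLOW(S)
iter 1:
  B→B d: FOLLOW(B) ⊇ FIRST(d) = {d}; new: +{d}
  S→S b: FOLLOW(S) ⊇ FIRST(b) = {b}; new: +{b}
  S→a B: FOLLOW(B) ⊇ FOLLOW(S) ⊇ {$,b}; new: +{$,b}
  S→a C: FOLLOW(C) ⊇ FOLLOW(S) ⊇ {$,b}; new: +{$,b}
  S→d A: FOLLOW(A) ⊇ FOLLOW(S) ⊇ {$,b}; new: +{$,b}
  FOLLOW[S]={$,b}  FOLLOW[A]={$,b}  FOLLOW[B]={$,b,d}  FOLLOW[C]={$,b}
iter 2: — fixpoint
  FOLLOW[S]={$,b}  FOLLOW[A]={$,b}  FOLLOW[B]={$,b,d}  FOLLOW[C]={$,b}

FOLLOW(B) = ["$", "b", "d"]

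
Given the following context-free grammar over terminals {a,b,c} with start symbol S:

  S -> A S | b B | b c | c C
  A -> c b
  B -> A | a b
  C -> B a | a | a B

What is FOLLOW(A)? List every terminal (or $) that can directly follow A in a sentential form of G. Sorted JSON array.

FIRST sets, iterate to fixpoint:
[1]
  A via A→c b: +{c}
  B via B→A: +{c}
  B via B→a b: +{a}
  C via C→B a: +{a,c}
  S via S→A S: +{c}
  S via S→b B: +{b}
  FIRST(S)={b,c}  FIRST(A)={c}  FIRST(B)={a,c}  FIRST(C)={a,c}
[2] done
  FIRST(S)={b,c}  FIRST(A)={c}  FIRST(B)={a,c}  FIRST(C)={a,c}

Compute FOLLOW by fixpoint:
initialize: $ ∈ FOLLOW(S)
iter 1:
  C→B a: FOLLOW(B) ⊇ FIRST(a) = {a}; new: +{a}
  S→A S: FOLLOW(A) ⊇ FIRST(S) = {b,c}; new: +{b,c}
  S→b B: FOLLOW(B) ⊇ FOLLOW(S) ⊇ {$}; new: +{$}
  S→c C: FOLLOW(C) ⊇ FOLLOW(S) ⊇ {$}; new: +{$}
  S: {$}  A: {b,c}  B: {$,a}  C: {$}
iter 2:
  B→A: FOLLOW(A) ⊇ FOLLOW(B) ⊇ {$,a}; new: +{$,a}
  S: {$}  A: {$,a,b,c}  B: {$,a}  C: {$}
iter 3: done
  S: {$}  A: {$,a,b,c}  B: {$,a}  C: {$}

FOLLOW(A) = ["$", "a", "b", "c"]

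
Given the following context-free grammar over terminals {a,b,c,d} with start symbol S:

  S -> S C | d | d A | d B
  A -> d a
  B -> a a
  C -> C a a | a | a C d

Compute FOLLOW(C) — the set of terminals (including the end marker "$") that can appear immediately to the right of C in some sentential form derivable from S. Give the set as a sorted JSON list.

FIRST sets, iterate to fixpoint:
pass 1:
  A via A→d a: +{d}
  B via B→a a: +{a}
  C via C→a: +{a}
  S via S→d: +{d}
  S: {d}  A: {d}  B: {a}  C: {a}
pass 2: done
  S: {d}  A: {d}  B: {a}  C: {a}

FOLLOW iteration:
FOLLOW(S) := {$}
round 1:
  C→C a a: FOLLOW(C) ⊇ FIRST(a) = {a}; new: +{a}
  C→a C d: FOLLOW(C) ⊇ FIRST(d) = {d}; new: +{d}
  S→S C: FOLLOW(S) ⊇ FIRST(C) = {a}; new: +{a}
  S→S C: FOLLOW(C) ⊇ FOLLOW(S) ⊇ {$,a}; new: +{$}
  S→d A: FOLLOW(A) ⊇ FOLLOW(S) ⊇ {$,a}; new: +{$,a}
  S→d B: FOLLOW(B) ⊇ FOLLOW(S) ⊇ {$,a}; new: +{$,a}
  FOLLOW[S]={$,a}  FOLLOW[A]={$,a}  FOLLOW[B]={$,a}  FOLLOW[C]={$,a,d}
round 2: (no change)
  FOLLOW[S]={$,a}  FOLLOW[A]={$,a}  FOLLOW[B]={$,a}  FOLLOW[C]={$,a,d}

FOLLOW(C) = ["$", "a", "d"]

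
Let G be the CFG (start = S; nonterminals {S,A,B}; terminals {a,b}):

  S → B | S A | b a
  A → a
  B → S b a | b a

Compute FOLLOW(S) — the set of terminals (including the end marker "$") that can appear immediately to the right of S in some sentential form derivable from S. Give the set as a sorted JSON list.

FIRST sets, iterate to fixpoint:
[1]
  A via A→a: +{a}
  B via B→b a: +{b}
  S via S→B: +{b}
  FIRST(S)={b}  FIRST(A)={a}  FIRST(B)={b}
[2] — fixpoint
  FIRST(S)={b}  FIRST(A)={a}  FIRST(B)={b}

Compute FOLLOW by fixpoint:
initialize: $ ∈ FOLLOW(S)
iter 1:
  B→S b a: FOLLOW(S) ⊇ FIRST(b) = {b}; new: +{b}
  S→B: FOLLOW(B) ⊇ FOLLOW(S) ⊇ {$,b}; new: +{$,b}
  S→S A: FOLLOW(S) ⊇ FIRST(A) = {a}; new: +{a}
  S→S A: FOLLOW(A) ⊇ FOLLOW(S) ⊇ {$,a,b}; new: +{$,a,b}
  S: {$,a,b}  A: {$,a,b}  B: {$,b}
iter 2:
  S→B: FOLLOW(B) ⊇ FOLLOW(S) ⊇ {$,a,b}; new: +{a}
  S: {$,a,b}  A: {$,a,b}  B: {$,a,b}
iter 3: — fixpoint
  S: {$,a,b}  A: {$,a,b}  B: {$,a,b}

FOLLOW(S) = ["$", "a", "b"]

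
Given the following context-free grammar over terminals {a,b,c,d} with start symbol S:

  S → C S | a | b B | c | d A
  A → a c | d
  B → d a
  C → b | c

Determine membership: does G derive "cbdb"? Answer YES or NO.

Convert to CNF:
  S -> C S | T2 A | T3 B | a | c
  A -> T0 T1 | d
  B -> T2 T0
  C -> b | c
  T0 -> a
  T1 -> c
  T2 -> d
  T3 -> b

Fill CYK table bottom-up:
  cell(0,0) c: {C,S,T1}  orig:{C,S}
  cell(1,1) b: {C,T3}  orig:{C}
  cell(2,2) d: {A,T2}  orig:{A}
  cell(3,3) b: {C,T3}  orig:{C}
  cell(0,1) cb: ∅
  cell(1,2) bd: ∅
  cell(2,3) db: ∅
  cell(0,2) cbd: ∅
  cell(1,3) bdb: ∅
  cell(0,3) cbdb: ∅

S ∉ T[0,3] ⇒ NO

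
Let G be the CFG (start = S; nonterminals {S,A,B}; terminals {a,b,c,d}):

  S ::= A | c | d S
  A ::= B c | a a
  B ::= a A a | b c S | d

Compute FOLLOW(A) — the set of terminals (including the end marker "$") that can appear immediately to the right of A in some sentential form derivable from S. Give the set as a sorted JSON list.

FIRST sets, iterate to fixpoint:
round 1:
  A via A→a a: +{a}
  B via B→a A a: +{a}
  B via B→b c S: +{b}
  B via B→d: +{d}
  S via S→A: +{a}
  S via S→c: +{c}
  S via S→d S: +{d}
  FIRST(S)={a,c,d}  FIRST(A)={a}  FIRST(B)={a,b,d}
round 2:
  A via A→B c: +{b,d}
  S via S→A: +{b}
  FIRST(S)={a,b,c,d}  FIRST(A)={a,b,d}  FIRST(B)={a,b,d}
round 3: (stable)
  FIRST(S)={a,b,c,d}  FIRST(A)={a,b,d}  FIRST(B)={a,b,d}

FOLLOW sets:
seed FOLLOW(S) with $
iter 1:
  A→B c: FOLLOW(B) ⊇ FIRST(c) = {c}; new: +{c}
  B→a A a: FOLLOW(A) ⊇ FIRST(a) = {a}; new: +{a}
  B→b c S: FOLLOW(S) ⊇ FOLLOW(B) ⊇ {c}; new: +{c}
  S→A: FOLLOW(A) ⊇ FOLLOW(S) ⊇ {$,c}; new: +{$,c}
  FOLLOW[S]={$,c}  FOLLOW[A]={$,a,c}  FOLLOW[B]={c}
iter 2: (no change)
  FOLLOW[S]={$,c}  FOLLOW[A]={$,a,c}  FOLLOW[B]={c}

FOLLOW(A) = ["$", "a", "c"]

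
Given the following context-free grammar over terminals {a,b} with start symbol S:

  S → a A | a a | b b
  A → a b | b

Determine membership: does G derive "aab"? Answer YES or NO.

Convert to CNF:
  S -> T0 A | T0 T0 | T1 T1
  A -> T0 T1 | b
  T0 -> a
  T1 -> b

CYK table (by increasing span):
  T[0,0] 'a' = {T0}  orig:{}
  T[1,1] 'a' = {T0}  orig:{}
  T[2,2] 'b' = {A,T1}  orig:{A}
  T[0,1] 'aa' = {S}
  T[1,2] 'ab' = {A,S}
  T[0,2] 'aab' = {S}

S ∈ T[0,2] ⇒ YES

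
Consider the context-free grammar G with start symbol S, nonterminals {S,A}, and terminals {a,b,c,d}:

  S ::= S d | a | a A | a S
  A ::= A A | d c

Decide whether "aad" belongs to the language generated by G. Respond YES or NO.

CNF form of G:
  S -> S T0 | T2 A | T2 S | a
  A -> A A | T0 T1
  T0 -> d
  T1 -> c
  T2 -> a

CYK fill:
  T[0,0] 'a' = {S,T2}  orig:{S}
  T[1,1] 'a' = {S,T2}  orig:{S}
  T[2,2] 'd' = {T0}  orig:{}
  T[0,1] 'aa' = {S}
  T[1,2] 'ad' = {S}
  T[0,2] 'aad' = {S}

S ∈ T[0,2] ⇒ YES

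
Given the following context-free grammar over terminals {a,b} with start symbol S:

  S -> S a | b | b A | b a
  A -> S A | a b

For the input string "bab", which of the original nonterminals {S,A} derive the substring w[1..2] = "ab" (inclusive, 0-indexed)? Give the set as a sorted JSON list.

CNF form of G:
  S -> S T0 | T1 A | T1 T0 | b
  A -> S A | T0 T1
  T0 -> a
  T1 -> b

Fill CYK table bottom-up (cells [i..j] with 1 ≤ i ≤ j ≤ 2 only):
  T[1,1] 'a' = {T0}  orig:{}
  T[2,2] 'b' = {S,T1}  orig:{S}
  T[1,2] 'ab' = {A}

Original NTs in T[1,2] deriving "ab": ["A"]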